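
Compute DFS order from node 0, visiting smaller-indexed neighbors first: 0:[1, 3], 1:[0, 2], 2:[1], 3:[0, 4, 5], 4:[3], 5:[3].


DFS stack-based: start with [0]
Visit order: [0, 1, 2, 3, 4, 5]


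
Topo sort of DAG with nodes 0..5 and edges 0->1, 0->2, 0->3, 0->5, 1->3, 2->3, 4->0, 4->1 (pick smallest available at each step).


Kahn's algorithm, process smallest node first
Order: [4, 0, 1, 2, 3, 5]


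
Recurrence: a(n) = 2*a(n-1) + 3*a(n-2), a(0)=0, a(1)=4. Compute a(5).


Build bottom-up:
...a(3)=28, a(4)=80, a(5)=2*80+3*28=244


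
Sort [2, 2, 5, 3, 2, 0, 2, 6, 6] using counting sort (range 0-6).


Count array: [1, 0, 4, 1, 0, 1, 2]
Reconstruct: [0, 2, 2, 2, 2, 3, 5, 6, 6]


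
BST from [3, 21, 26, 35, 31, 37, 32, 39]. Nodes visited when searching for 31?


BST root = 3
Search for 31: compare at each node
Path: [3, 21, 26, 35, 31]


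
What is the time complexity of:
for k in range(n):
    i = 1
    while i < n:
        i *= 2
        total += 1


Per nesting level: O(n) * O(log n) = O(n log n)
Complexity: O(n log n)


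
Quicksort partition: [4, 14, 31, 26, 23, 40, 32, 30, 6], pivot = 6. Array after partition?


Elements <= 6 go left of pivot.
Result: [4, 6, 31, 26, 23, 40, 32, 30, 14], pivot at index 1


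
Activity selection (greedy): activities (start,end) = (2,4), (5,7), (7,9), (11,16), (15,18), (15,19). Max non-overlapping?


Greedy: pick earliest-ending, then skip overlaps.
Selected (4 activities): [(2, 4), (5, 7), (7, 9), (11, 16)]


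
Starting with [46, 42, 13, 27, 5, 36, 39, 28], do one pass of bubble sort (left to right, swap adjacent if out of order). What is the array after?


After one pass: [42, 13, 27, 5, 36, 39, 28, 46]


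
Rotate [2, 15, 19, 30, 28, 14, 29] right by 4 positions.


Right rotate by 4: [30, 28, 14, 29, 2, 15, 19]


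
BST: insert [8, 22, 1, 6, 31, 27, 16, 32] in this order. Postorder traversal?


Root = 8; build tree by BST insertion.
Postorder traversal: [6, 1, 16, 27, 32, 31, 22, 8]


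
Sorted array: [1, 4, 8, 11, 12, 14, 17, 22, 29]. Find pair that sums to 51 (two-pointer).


Two pointers: lo=0, hi=8
Found pair: (22, 29) summing to 51


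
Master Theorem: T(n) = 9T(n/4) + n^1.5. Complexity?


a=9, b=4, c=1.5. log_4(9)=1.585 > c=1.5. Case 1: O(n^log_b(a)) = O(n^1.585)
Complexity: O(n^1.585)


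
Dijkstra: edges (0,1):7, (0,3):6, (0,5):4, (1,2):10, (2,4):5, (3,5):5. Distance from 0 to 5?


Dijkstra from 0:
Distances: {0: 0, 1: 7, 2: 17, 3: 6, 4: 22, 5: 4}
Shortest distance to 5 = 4, path = [0, 5]


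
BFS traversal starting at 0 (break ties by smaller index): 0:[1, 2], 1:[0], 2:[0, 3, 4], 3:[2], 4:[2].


BFS queue: start with [0]
Visit order: [0, 1, 2, 3, 4]


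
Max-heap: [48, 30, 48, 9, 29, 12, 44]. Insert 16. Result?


Append 16: [48, 30, 48, 9, 29, 12, 44, 16]
Bubble up: swap idx 7(16) with idx 3(9)
Result: [48, 30, 48, 16, 29, 12, 44, 9]


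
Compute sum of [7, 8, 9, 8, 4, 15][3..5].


Prefix sums: [0, 7, 15, 24, 32, 36, 51]
Sum[3..5] = prefix[6] - prefix[3] = 51 - 24 = 27


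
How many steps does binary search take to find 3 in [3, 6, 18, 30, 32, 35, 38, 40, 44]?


Search for 3:
[0,8] mid=4 arr[4]=32
[0,3] mid=1 arr[1]=6
[0,0] mid=0 arr[0]=3
Total: 3 comparisons


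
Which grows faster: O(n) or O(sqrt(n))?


sublinear grows slower than linear
O(sqrt(n)) is asymptotically smaller; O(n) grows faster


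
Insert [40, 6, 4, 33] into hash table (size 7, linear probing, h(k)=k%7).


Insertions: 40->slot 5; 6->slot 6; 4->slot 4; 33->slot 0
Table: [33, None, None, None, 4, 40, 6]


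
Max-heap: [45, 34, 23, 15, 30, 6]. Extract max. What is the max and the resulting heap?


Max = 45
Replace root with last, heapify down
Resulting heap: [34, 30, 23, 15, 6]


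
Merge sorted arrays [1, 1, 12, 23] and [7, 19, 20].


Compare heads, take smaller each step.
Merged: [1, 1, 7, 12, 19, 20, 23]


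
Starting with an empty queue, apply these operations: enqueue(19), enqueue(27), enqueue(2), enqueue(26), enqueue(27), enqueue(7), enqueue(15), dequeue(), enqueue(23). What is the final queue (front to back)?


enqueue(19) -> [19]
enqueue(27) -> [19, 27]
enqueue(2) -> [19, 27, 2]
enqueue(26) -> [19, 27, 2, 26]
enqueue(27) -> [19, 27, 2, 26, 27]
enqueue(7) -> [19, 27, 2, 26, 27, 7]
enqueue(15) -> [19, 27, 2, 26, 27, 7, 15]
dequeue() returns 19 -> [27, 2, 26, 27, 7, 15]
enqueue(23) -> [27, 2, 26, 27, 7, 15, 23]
Final queue (front to back): [27, 2, 26, 27, 7, 15, 23]


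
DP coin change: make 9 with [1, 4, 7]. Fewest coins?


dp[0]=0; dp[i]=1+min(dp[i-c] for c in coins)
...dp[4]=1, dp[5]=2, dp[6]=3, dp[7]=1, dp[8]=2, dp[9]=3
Minimum coins for 9 = 3


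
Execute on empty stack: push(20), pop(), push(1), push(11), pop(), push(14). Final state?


push(20) -> [20]
pop() returns 20 -> []
push(1) -> [1]
push(11) -> [1, 11]
pop() returns 11 -> [1]
push(14) -> [1, 14]
Final stack (bottom to top): [1, 14]


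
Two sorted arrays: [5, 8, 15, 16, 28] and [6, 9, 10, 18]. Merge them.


Compare heads, take smaller each step.
Merged: [5, 6, 8, 9, 10, 15, 16, 18, 28]


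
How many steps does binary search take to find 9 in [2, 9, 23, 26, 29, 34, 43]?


Search for 9:
[0,6] mid=3 arr[3]=26
[0,2] mid=1 arr[1]=9
Total: 2 comparisons


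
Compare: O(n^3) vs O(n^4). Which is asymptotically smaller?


cubic grows slower than quartic
O(n^3) is asymptotically smaller; O(n^4) grows faster


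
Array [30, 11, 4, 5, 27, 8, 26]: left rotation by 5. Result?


Left rotate by 5: [8, 26, 30, 11, 4, 5, 27]


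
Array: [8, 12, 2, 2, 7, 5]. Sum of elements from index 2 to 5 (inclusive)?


Prefix sums: [0, 8, 20, 22, 24, 31, 36]
Sum[2..5] = prefix[6] - prefix[2] = 36 - 20 = 16


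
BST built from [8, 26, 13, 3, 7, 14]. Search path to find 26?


BST root = 8
Search for 26: compare at each node
Path: [8, 26]


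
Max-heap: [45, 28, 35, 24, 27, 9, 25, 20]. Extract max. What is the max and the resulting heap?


Max = 45
Replace root with last, heapify down
Resulting heap: [35, 28, 25, 24, 27, 9, 20]


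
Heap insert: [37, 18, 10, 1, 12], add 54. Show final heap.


Append 54: [37, 18, 10, 1, 12, 54]
Bubble up: swap idx 5(54) with idx 2(10); swap idx 2(54) with idx 0(37)
Result: [54, 18, 37, 1, 12, 10]


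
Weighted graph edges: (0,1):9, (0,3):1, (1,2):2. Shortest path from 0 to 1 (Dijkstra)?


Dijkstra from 0:
Distances: {0: 0, 1: 9, 2: 11, 3: 1}
Shortest distance to 1 = 9, path = [0, 1]


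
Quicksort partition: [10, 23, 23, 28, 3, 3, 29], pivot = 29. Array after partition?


Elements <= 29 go left of pivot.
Result: [10, 23, 23, 28, 3, 3, 29], pivot at index 6


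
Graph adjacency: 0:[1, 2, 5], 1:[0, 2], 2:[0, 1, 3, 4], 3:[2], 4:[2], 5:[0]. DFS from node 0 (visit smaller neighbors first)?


DFS stack-based: start with [0]
Visit order: [0, 1, 2, 3, 4, 5]


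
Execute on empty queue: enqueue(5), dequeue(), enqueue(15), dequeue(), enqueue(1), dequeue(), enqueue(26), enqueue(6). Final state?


enqueue(5) -> [5]
dequeue() returns 5 -> []
enqueue(15) -> [15]
dequeue() returns 15 -> []
enqueue(1) -> [1]
dequeue() returns 1 -> []
enqueue(26) -> [26]
enqueue(6) -> [26, 6]
Final queue (front to back): [26, 6]


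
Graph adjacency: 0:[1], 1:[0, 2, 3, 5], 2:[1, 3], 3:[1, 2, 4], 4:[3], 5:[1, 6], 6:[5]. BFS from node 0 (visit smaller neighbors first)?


BFS queue: start with [0]
Visit order: [0, 1, 2, 3, 5, 4, 6]


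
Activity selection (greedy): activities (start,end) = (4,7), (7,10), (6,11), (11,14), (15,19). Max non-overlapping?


Greedy: pick earliest-ending, then skip overlaps.
Selected (4 activities): [(4, 7), (7, 10), (11, 14), (15, 19)]


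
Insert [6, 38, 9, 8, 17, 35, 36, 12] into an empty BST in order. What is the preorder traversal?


Root = 6; build tree by BST insertion.
Preorder traversal: [6, 38, 9, 8, 17, 12, 35, 36]


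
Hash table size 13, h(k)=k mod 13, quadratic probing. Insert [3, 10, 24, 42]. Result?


Insertions: 3->slot 3; 10->slot 10; 24->slot 11; 42->slot 4
Table: [None, None, None, 3, 42, None, None, None, None, None, 10, 24, None]


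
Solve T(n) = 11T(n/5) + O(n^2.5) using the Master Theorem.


a=11, b=5, c=2.5. log_5(11)=1.490 < c=2.5. Case 3: O(n^c) = O(n^2.500)
Complexity: O(n^2.500)


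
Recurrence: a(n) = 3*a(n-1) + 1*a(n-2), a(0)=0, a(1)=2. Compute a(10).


Build bottom-up:
...a(8)=7854, a(9)=25940, a(10)=3*25940+1*7854=85674


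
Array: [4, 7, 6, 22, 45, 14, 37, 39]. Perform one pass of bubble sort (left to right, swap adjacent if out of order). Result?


After one pass: [4, 6, 7, 22, 14, 37, 39, 45]


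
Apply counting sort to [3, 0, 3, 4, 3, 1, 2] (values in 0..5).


Count array: [1, 1, 1, 3, 1, 0]
Reconstruct: [0, 1, 2, 3, 3, 3, 4]


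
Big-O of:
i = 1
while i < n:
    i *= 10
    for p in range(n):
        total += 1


Per nesting level: O(log n) * O(n) = O(n log n)
Complexity: O(n log n)


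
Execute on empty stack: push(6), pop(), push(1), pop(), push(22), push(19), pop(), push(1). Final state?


push(6) -> [6]
pop() returns 6 -> []
push(1) -> [1]
pop() returns 1 -> []
push(22) -> [22]
push(19) -> [22, 19]
pop() returns 19 -> [22]
push(1) -> [22, 1]
Final stack (bottom to top): [22, 1]


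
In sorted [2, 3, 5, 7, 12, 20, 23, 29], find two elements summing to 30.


Two pointers: lo=0, hi=7
Found pair: (7, 23) summing to 30


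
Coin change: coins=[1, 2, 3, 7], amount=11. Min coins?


dp[0]=0; dp[i]=1+min(dp[i-c] for c in coins)
...dp[6]=2, dp[7]=1, dp[8]=2, dp[9]=2, dp[10]=2, dp[11]=3
Minimum coins for 11 = 3


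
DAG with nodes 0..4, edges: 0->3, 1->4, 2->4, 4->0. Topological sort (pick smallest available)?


Kahn's algorithm, process smallest node first
Order: [1, 2, 4, 0, 3]


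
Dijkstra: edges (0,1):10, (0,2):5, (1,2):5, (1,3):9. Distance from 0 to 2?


Dijkstra from 0:
Distances: {0: 0, 1: 10, 2: 5, 3: 19}
Shortest distance to 2 = 5, path = [0, 2]


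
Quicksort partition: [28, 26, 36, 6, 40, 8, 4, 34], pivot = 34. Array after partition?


Elements <= 34 go left of pivot.
Result: [28, 26, 6, 8, 4, 34, 40, 36], pivot at index 5


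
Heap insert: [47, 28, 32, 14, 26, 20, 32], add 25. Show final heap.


Append 25: [47, 28, 32, 14, 26, 20, 32, 25]
Bubble up: swap idx 7(25) with idx 3(14)
Result: [47, 28, 32, 25, 26, 20, 32, 14]


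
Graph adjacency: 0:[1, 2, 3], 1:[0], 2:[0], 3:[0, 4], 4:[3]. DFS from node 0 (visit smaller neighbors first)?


DFS stack-based: start with [0]
Visit order: [0, 1, 2, 3, 4]


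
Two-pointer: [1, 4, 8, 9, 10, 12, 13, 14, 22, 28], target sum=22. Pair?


Two pointers: lo=0, hi=9
Found pair: (8, 14) summing to 22


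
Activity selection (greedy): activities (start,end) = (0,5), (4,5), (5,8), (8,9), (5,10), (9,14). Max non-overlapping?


Greedy: pick earliest-ending, then skip overlaps.
Selected (4 activities): [(0, 5), (5, 8), (8, 9), (9, 14)]


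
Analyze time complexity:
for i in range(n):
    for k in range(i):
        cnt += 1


Per nesting level: O(n) * O(n) [triangular over i] = O(n^2)
Complexity: O(n^2)


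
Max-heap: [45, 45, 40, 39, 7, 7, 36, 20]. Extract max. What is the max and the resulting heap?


Max = 45
Replace root with last, heapify down
Resulting heap: [45, 39, 40, 20, 7, 7, 36]


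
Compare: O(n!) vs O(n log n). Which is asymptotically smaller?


linearithmic grows slower than factorial
O(n log n) is asymptotically smaller; O(n!) grows faster


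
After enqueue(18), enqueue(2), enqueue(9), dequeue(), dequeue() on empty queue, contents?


enqueue(18) -> [18]
enqueue(2) -> [18, 2]
enqueue(9) -> [18, 2, 9]
dequeue() returns 18 -> [2, 9]
dequeue() returns 2 -> [9]
Final queue (front to back): [9]


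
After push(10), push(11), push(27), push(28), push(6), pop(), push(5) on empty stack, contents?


push(10) -> [10]
push(11) -> [10, 11]
push(27) -> [10, 11, 27]
push(28) -> [10, 11, 27, 28]
push(6) -> [10, 11, 27, 28, 6]
pop() returns 6 -> [10, 11, 27, 28]
push(5) -> [10, 11, 27, 28, 5]
Final stack (bottom to top): [10, 11, 27, 28, 5]


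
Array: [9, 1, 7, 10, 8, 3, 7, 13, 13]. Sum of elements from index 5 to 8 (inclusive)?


Prefix sums: [0, 9, 10, 17, 27, 35, 38, 45, 58, 71]
Sum[5..8] = prefix[9] - prefix[5] = 71 - 35 = 36


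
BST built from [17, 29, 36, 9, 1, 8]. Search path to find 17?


BST root = 17
Search for 17: compare at each node
Path: [17]


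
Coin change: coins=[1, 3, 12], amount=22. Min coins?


dp[0]=0; dp[i]=1+min(dp[i-c] for c in coins)
...dp[17]=4, dp[18]=3, dp[19]=4, dp[20]=5, dp[21]=4, dp[22]=5
Minimum coins for 22 = 5


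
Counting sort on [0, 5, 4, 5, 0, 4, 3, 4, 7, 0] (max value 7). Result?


Count array: [3, 0, 0, 1, 3, 2, 0, 1]
Reconstruct: [0, 0, 0, 3, 4, 4, 4, 5, 5, 7]


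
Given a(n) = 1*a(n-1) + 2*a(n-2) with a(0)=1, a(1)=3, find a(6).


Build bottom-up:
...a(4)=21, a(5)=43, a(6)=1*43+2*21=85


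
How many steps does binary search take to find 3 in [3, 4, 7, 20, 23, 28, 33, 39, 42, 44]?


Search for 3:
[0,9] mid=4 arr[4]=23
[0,3] mid=1 arr[1]=4
[0,0] mid=0 arr[0]=3
Total: 3 comparisons


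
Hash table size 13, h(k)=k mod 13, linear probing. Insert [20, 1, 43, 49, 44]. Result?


Insertions: 20->slot 7; 1->slot 1; 43->slot 4; 49->slot 10; 44->slot 5
Table: [None, 1, None, None, 43, 44, None, 20, None, None, 49, None, None]


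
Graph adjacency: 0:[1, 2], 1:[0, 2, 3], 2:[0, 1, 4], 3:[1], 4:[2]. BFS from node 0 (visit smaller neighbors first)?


BFS queue: start with [0]
Visit order: [0, 1, 2, 3, 4]


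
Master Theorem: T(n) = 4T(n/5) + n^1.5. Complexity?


a=4, b=5, c=1.5. log_5(4)=0.861 < c=1.5. Case 3: O(n^c) = O(n^1.500)
Complexity: O(n^1.500)


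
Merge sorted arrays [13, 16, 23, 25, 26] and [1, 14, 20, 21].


Compare heads, take smaller each step.
Merged: [1, 13, 14, 16, 20, 21, 23, 25, 26]


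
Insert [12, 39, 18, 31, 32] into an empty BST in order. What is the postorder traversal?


Root = 12; build tree by BST insertion.
Postorder traversal: [32, 31, 18, 39, 12]


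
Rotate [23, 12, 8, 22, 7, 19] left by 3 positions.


Left rotate by 3: [22, 7, 19, 23, 12, 8]


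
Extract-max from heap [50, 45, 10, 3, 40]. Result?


Max = 50
Replace root with last, heapify down
Resulting heap: [45, 40, 10, 3]


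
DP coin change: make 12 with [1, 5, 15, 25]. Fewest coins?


dp[0]=0; dp[i]=1+min(dp[i-c] for c in coins)
...dp[7]=3, dp[8]=4, dp[9]=5, dp[10]=2, dp[11]=3, dp[12]=4
Minimum coins for 12 = 4


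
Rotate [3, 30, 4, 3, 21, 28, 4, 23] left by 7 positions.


Left rotate by 7: [23, 3, 30, 4, 3, 21, 28, 4]


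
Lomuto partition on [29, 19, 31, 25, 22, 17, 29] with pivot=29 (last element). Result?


Elements <= 29 go left of pivot.
Result: [29, 19, 25, 22, 17, 29, 31], pivot at index 5


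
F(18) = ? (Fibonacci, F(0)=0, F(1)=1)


F(n)=F(n-1)+F(n-2)
...F(16)=987, F(17)=1597, F(18)=2584


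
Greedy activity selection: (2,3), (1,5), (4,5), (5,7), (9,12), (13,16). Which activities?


Greedy: pick earliest-ending, then skip overlaps.
Selected (5 activities): [(2, 3), (4, 5), (5, 7), (9, 12), (13, 16)]


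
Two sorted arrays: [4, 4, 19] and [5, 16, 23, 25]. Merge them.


Compare heads, take smaller each step.
Merged: [4, 4, 5, 16, 19, 23, 25]


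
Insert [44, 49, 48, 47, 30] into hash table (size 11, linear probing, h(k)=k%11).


Insertions: 44->slot 0; 49->slot 5; 48->slot 4; 47->slot 3; 30->slot 8
Table: [44, None, None, 47, 48, 49, None, None, 30, None, None]


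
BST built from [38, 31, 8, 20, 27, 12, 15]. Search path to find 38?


BST root = 38
Search for 38: compare at each node
Path: [38]


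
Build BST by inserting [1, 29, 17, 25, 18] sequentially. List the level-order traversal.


Root = 1; build tree by BST insertion.
Level-Order traversal: [1, 29, 17, 25, 18]


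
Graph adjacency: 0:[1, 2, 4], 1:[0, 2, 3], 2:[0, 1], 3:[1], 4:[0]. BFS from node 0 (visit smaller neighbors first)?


BFS queue: start with [0]
Visit order: [0, 1, 2, 4, 3]


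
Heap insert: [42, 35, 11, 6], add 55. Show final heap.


Append 55: [42, 35, 11, 6, 55]
Bubble up: swap idx 4(55) with idx 1(35); swap idx 1(55) with idx 0(42)
Result: [55, 42, 11, 6, 35]


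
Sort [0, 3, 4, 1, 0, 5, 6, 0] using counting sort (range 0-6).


Count array: [3, 1, 0, 1, 1, 1, 1]
Reconstruct: [0, 0, 0, 1, 3, 4, 5, 6]


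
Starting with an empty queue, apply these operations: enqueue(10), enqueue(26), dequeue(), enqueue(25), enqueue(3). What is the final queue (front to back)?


enqueue(10) -> [10]
enqueue(26) -> [10, 26]
dequeue() returns 10 -> [26]
enqueue(25) -> [26, 25]
enqueue(3) -> [26, 25, 3]
Final queue (front to back): [26, 25, 3]


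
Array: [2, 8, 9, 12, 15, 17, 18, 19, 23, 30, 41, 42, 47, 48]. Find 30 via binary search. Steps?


Search for 30:
[0,13] mid=6 arr[6]=18
[7,13] mid=10 arr[10]=41
[7,9] mid=8 arr[8]=23
[9,9] mid=9 arr[9]=30
Total: 4 comparisons


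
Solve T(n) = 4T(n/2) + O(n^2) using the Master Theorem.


a=4, b=2, c=2. log_2(4)=2 = c=2. Case 2: O(n^c log n) = O(n^2 log n)
Complexity: O(n^2 log n)


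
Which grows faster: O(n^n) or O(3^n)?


exponential (base 3) grows slower than n^n
O(3^n) is asymptotically smaller; O(n^n) grows faster


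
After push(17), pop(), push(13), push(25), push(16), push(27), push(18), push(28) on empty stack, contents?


push(17) -> [17]
pop() returns 17 -> []
push(13) -> [13]
push(25) -> [13, 25]
push(16) -> [13, 25, 16]
push(27) -> [13, 25, 16, 27]
push(18) -> [13, 25, 16, 27, 18]
push(28) -> [13, 25, 16, 27, 18, 28]
Final stack (bottom to top): [13, 25, 16, 27, 18, 28]


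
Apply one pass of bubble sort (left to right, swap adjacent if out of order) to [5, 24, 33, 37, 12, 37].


After one pass: [5, 24, 33, 12, 37, 37]


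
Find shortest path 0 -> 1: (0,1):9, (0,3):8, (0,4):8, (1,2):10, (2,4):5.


Dijkstra from 0:
Distances: {0: 0, 1: 9, 2: 13, 3: 8, 4: 8}
Shortest distance to 1 = 9, path = [0, 1]


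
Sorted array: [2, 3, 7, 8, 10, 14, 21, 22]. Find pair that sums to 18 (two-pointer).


Two pointers: lo=0, hi=7
Found pair: (8, 10) summing to 18


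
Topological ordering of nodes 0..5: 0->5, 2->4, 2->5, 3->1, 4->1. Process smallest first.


Kahn's algorithm, process smallest node first
Order: [0, 2, 3, 4, 1, 5]


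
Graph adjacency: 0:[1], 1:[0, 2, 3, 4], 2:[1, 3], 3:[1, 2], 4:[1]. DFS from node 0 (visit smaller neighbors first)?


DFS stack-based: start with [0]
Visit order: [0, 1, 2, 3, 4]


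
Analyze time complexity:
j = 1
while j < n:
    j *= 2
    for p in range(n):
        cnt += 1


Per nesting level: O(log n) * O(n) = O(n log n)
Complexity: O(n log n)


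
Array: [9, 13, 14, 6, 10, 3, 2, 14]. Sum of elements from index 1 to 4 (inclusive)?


Prefix sums: [0, 9, 22, 36, 42, 52, 55, 57, 71]
Sum[1..4] = prefix[5] - prefix[1] = 52 - 9 = 43


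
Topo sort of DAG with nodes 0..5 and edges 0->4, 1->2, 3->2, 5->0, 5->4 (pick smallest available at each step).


Kahn's algorithm, process smallest node first
Order: [1, 3, 2, 5, 0, 4]


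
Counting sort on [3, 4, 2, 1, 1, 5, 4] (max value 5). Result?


Count array: [0, 2, 1, 1, 2, 1]
Reconstruct: [1, 1, 2, 3, 4, 4, 5]


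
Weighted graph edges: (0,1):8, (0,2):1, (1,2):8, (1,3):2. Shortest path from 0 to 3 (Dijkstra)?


Dijkstra from 0:
Distances: {0: 0, 1: 8, 2: 1, 3: 10}
Shortest distance to 3 = 10, path = [0, 1, 3]


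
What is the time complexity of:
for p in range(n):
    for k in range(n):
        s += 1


Per nesting level: O(n) * O(n) = O(n^2)
Complexity: O(n^2)


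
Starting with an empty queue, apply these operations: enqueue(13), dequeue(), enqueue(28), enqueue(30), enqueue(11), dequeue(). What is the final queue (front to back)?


enqueue(13) -> [13]
dequeue() returns 13 -> []
enqueue(28) -> [28]
enqueue(30) -> [28, 30]
enqueue(11) -> [28, 30, 11]
dequeue() returns 28 -> [30, 11]
Final queue (front to back): [30, 11]


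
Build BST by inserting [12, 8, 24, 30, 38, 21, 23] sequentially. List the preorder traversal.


Root = 12; build tree by BST insertion.
Preorder traversal: [12, 8, 24, 21, 23, 30, 38]


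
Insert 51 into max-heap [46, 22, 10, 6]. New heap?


Append 51: [46, 22, 10, 6, 51]
Bubble up: swap idx 4(51) with idx 1(22); swap idx 1(51) with idx 0(46)
Result: [51, 46, 10, 6, 22]


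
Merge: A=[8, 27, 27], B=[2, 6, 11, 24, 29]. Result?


Compare heads, take smaller each step.
Merged: [2, 6, 8, 11, 24, 27, 27, 29]


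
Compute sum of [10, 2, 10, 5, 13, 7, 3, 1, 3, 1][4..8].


Prefix sums: [0, 10, 12, 22, 27, 40, 47, 50, 51, 54, 55]
Sum[4..8] = prefix[9] - prefix[4] = 54 - 27 = 27


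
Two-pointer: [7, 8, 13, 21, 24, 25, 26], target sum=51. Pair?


Two pointers: lo=0, hi=6
Found pair: (25, 26) summing to 51


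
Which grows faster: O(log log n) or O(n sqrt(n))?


double-logarithmic grows slower than n^1.5
O(log log n) is asymptotically smaller; O(n sqrt(n)) grows faster


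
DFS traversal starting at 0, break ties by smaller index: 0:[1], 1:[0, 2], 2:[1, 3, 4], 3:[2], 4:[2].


DFS stack-based: start with [0]
Visit order: [0, 1, 2, 3, 4]


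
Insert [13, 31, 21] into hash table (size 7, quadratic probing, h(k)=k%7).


Insertions: 13->slot 6; 31->slot 3; 21->slot 0
Table: [21, None, None, 31, None, None, 13]


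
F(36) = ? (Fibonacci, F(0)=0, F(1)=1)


F(n)=F(n-1)+F(n-2)
...F(34)=5702887, F(35)=9227465, F(36)=14930352


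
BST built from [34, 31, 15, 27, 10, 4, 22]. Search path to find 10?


BST root = 34
Search for 10: compare at each node
Path: [34, 31, 15, 10]


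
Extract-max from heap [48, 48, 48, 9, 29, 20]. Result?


Max = 48
Replace root with last, heapify down
Resulting heap: [48, 29, 48, 9, 20]


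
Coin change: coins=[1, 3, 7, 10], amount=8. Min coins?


dp[0]=0; dp[i]=1+min(dp[i-c] for c in coins)
...dp[3]=1, dp[4]=2, dp[5]=3, dp[6]=2, dp[7]=1, dp[8]=2
Minimum coins for 8 = 2


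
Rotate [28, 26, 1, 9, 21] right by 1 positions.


Right rotate by 1: [21, 28, 26, 1, 9]


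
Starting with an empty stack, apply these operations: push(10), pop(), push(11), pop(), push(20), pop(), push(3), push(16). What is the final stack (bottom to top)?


push(10) -> [10]
pop() returns 10 -> []
push(11) -> [11]
pop() returns 11 -> []
push(20) -> [20]
pop() returns 20 -> []
push(3) -> [3]
push(16) -> [3, 16]
Final stack (bottom to top): [3, 16]


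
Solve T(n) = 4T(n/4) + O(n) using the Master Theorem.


a=4, b=4, c=1. log_4(4)=1 = c=1. Case 2: O(n^c log n) = O(n log n)
Complexity: O(n log n)


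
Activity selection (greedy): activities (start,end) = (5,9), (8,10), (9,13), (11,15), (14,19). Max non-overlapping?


Greedy: pick earliest-ending, then skip overlaps.
Selected (3 activities): [(5, 9), (9, 13), (14, 19)]


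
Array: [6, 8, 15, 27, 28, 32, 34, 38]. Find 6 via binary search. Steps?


Search for 6:
[0,7] mid=3 arr[3]=27
[0,2] mid=1 arr[1]=8
[0,0] mid=0 arr[0]=6
Total: 3 comparisons


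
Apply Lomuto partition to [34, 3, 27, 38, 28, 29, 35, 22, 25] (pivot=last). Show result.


Elements <= 25 go left of pivot.
Result: [3, 22, 25, 38, 28, 29, 35, 34, 27], pivot at index 2


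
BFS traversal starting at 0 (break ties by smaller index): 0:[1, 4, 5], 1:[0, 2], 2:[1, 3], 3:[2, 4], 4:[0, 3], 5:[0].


BFS queue: start with [0]
Visit order: [0, 1, 4, 5, 2, 3]


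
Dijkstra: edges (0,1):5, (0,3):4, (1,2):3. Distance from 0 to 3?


Dijkstra from 0:
Distances: {0: 0, 1: 5, 2: 8, 3: 4}
Shortest distance to 3 = 4, path = [0, 3]


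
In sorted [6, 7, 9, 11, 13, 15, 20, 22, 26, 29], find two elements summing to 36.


Two pointers: lo=0, hi=9
Found pair: (7, 29) summing to 36


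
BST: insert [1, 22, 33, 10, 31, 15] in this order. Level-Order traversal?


Root = 1; build tree by BST insertion.
Level-Order traversal: [1, 22, 10, 33, 15, 31]


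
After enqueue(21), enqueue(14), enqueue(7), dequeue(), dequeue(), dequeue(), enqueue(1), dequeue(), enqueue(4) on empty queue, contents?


enqueue(21) -> [21]
enqueue(14) -> [21, 14]
enqueue(7) -> [21, 14, 7]
dequeue() returns 21 -> [14, 7]
dequeue() returns 14 -> [7]
dequeue() returns 7 -> []
enqueue(1) -> [1]
dequeue() returns 1 -> []
enqueue(4) -> [4]
Final queue (front to back): [4]


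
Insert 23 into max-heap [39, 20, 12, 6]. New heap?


Append 23: [39, 20, 12, 6, 23]
Bubble up: swap idx 4(23) with idx 1(20)
Result: [39, 23, 12, 6, 20]


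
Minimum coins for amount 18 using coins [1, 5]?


dp[0]=0; dp[i]=1+min(dp[i-c] for c in coins)
...dp[13]=5, dp[14]=6, dp[15]=3, dp[16]=4, dp[17]=5, dp[18]=6
Minimum coins for 18 = 6


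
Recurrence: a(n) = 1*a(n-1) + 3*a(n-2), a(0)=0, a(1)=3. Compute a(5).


Build bottom-up:
...a(3)=12, a(4)=21, a(5)=1*21+3*12=57


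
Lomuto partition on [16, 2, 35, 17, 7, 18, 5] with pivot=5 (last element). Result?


Elements <= 5 go left of pivot.
Result: [2, 5, 35, 17, 7, 18, 16], pivot at index 1


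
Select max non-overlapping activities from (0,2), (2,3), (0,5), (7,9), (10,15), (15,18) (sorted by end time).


Greedy: pick earliest-ending, then skip overlaps.
Selected (5 activities): [(0, 2), (2, 3), (7, 9), (10, 15), (15, 18)]


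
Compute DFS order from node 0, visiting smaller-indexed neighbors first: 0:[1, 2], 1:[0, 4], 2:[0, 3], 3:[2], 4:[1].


DFS stack-based: start with [0]
Visit order: [0, 1, 4, 2, 3]


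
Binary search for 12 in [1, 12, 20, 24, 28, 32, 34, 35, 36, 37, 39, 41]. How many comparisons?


Search for 12:
[0,11] mid=5 arr[5]=32
[0,4] mid=2 arr[2]=20
[0,1] mid=0 arr[0]=1
[1,1] mid=1 arr[1]=12
Total: 4 comparisons


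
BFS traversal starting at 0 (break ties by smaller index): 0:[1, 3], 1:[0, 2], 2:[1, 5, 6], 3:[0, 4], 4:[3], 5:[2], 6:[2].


BFS queue: start with [0]
Visit order: [0, 1, 3, 2, 4, 5, 6]


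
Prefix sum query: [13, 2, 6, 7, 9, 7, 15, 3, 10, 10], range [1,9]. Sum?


Prefix sums: [0, 13, 15, 21, 28, 37, 44, 59, 62, 72, 82]
Sum[1..9] = prefix[10] - prefix[1] = 82 - 13 = 69


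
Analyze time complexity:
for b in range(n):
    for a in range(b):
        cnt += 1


Per nesting level: O(n) * O(n) [triangular over b] = O(n^2)
Complexity: O(n^2)


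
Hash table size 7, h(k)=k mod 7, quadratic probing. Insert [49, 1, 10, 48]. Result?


Insertions: 49->slot 0; 1->slot 1; 10->slot 3; 48->slot 6
Table: [49, 1, None, 10, None, None, 48]


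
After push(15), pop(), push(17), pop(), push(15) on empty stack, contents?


push(15) -> [15]
pop() returns 15 -> []
push(17) -> [17]
pop() returns 17 -> []
push(15) -> [15]
Final stack (bottom to top): [15]


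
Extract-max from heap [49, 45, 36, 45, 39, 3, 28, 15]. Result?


Max = 49
Replace root with last, heapify down
Resulting heap: [45, 45, 36, 15, 39, 3, 28]


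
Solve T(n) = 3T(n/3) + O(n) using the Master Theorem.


a=3, b=3, c=1. log_3(3)=1 = c=1. Case 2: O(n^c log n) = O(n log n)
Complexity: O(n log n)


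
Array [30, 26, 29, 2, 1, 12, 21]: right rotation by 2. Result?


Right rotate by 2: [12, 21, 30, 26, 29, 2, 1]


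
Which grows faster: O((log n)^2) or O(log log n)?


double-logarithmic grows slower than polylogarithmic
O(log log n) is asymptotically smaller; O((log n)^2) grows faster


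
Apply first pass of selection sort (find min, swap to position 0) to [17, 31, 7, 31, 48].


After one pass: [7, 31, 17, 31, 48]


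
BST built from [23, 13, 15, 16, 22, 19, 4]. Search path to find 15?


BST root = 23
Search for 15: compare at each node
Path: [23, 13, 15]


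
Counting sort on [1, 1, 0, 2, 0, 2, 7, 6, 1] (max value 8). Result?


Count array: [2, 3, 2, 0, 0, 0, 1, 1, 0]
Reconstruct: [0, 0, 1, 1, 1, 2, 2, 6, 7]


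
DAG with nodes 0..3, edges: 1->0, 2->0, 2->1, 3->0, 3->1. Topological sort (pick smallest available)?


Kahn's algorithm, process smallest node first
Order: [2, 3, 1, 0]


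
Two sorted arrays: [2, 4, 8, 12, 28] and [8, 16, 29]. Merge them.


Compare heads, take smaller each step.
Merged: [2, 4, 8, 8, 12, 16, 28, 29]


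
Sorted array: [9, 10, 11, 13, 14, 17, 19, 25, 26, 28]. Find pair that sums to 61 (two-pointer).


Two pointers: lo=0, hi=9
No pair sums to 61


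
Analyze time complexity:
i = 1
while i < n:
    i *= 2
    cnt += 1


Per nesting level: O(log n) = O(log n)
Complexity: O(log n)


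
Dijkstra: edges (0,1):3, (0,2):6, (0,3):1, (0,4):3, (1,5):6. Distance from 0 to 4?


Dijkstra from 0:
Distances: {0: 0, 1: 3, 2: 6, 3: 1, 4: 3, 5: 9}
Shortest distance to 4 = 3, path = [0, 4]


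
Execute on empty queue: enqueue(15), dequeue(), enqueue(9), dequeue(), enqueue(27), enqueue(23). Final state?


enqueue(15) -> [15]
dequeue() returns 15 -> []
enqueue(9) -> [9]
dequeue() returns 9 -> []
enqueue(27) -> [27]
enqueue(23) -> [27, 23]
Final queue (front to back): [27, 23]


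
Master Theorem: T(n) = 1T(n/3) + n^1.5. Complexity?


a=1, b=3, c=1.5. log_3(1)=0 < c=1.5. Case 3: O(n^c) = O(n^1.500)
Complexity: O(n^1.500)


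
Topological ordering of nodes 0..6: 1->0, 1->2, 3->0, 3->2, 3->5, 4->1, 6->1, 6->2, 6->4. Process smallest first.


Kahn's algorithm, process smallest node first
Order: [3, 5, 6, 4, 1, 0, 2]


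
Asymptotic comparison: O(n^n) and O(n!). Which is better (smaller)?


factorial grows slower than n^n
O(n!) is asymptotically smaller; O(n^n) grows faster


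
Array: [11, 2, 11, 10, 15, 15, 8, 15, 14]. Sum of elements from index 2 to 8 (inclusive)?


Prefix sums: [0, 11, 13, 24, 34, 49, 64, 72, 87, 101]
Sum[2..8] = prefix[9] - prefix[2] = 101 - 13 = 88


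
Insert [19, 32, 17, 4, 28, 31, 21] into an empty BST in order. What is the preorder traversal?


Root = 19; build tree by BST insertion.
Preorder traversal: [19, 17, 4, 32, 28, 21, 31]


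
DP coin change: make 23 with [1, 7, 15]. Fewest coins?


dp[0]=0; dp[i]=1+min(dp[i-c] for c in coins)
...dp[18]=4, dp[19]=5, dp[20]=6, dp[21]=3, dp[22]=2, dp[23]=3
Minimum coins for 23 = 3


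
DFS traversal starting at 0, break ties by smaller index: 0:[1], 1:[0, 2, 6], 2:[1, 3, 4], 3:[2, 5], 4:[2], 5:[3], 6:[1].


DFS stack-based: start with [0]
Visit order: [0, 1, 2, 3, 5, 4, 6]


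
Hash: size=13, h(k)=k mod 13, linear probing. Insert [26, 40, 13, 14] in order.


Insertions: 26->slot 0; 40->slot 1; 13->slot 2; 14->slot 3
Table: [26, 40, 13, 14, None, None, None, None, None, None, None, None, None]


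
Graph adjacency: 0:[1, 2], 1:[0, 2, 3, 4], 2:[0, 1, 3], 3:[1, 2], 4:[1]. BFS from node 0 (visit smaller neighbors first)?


BFS queue: start with [0]
Visit order: [0, 1, 2, 3, 4]


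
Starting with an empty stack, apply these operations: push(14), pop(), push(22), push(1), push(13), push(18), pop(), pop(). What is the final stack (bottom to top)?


push(14) -> [14]
pop() returns 14 -> []
push(22) -> [22]
push(1) -> [22, 1]
push(13) -> [22, 1, 13]
push(18) -> [22, 1, 13, 18]
pop() returns 18 -> [22, 1, 13]
pop() returns 13 -> [22, 1]
Final stack (bottom to top): [22, 1]


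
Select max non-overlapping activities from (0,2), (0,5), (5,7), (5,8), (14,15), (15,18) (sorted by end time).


Greedy: pick earliest-ending, then skip overlaps.
Selected (4 activities): [(0, 2), (5, 7), (14, 15), (15, 18)]


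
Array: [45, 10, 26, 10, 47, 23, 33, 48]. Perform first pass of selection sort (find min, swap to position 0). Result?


After one pass: [10, 45, 26, 10, 47, 23, 33, 48]


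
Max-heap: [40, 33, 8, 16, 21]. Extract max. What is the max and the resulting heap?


Max = 40
Replace root with last, heapify down
Resulting heap: [33, 21, 8, 16]


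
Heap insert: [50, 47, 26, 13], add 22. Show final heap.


Append 22: [50, 47, 26, 13, 22]
Bubble up: no swaps needed
Result: [50, 47, 26, 13, 22]


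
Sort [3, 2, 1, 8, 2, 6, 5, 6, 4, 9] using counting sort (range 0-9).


Count array: [0, 1, 2, 1, 1, 1, 2, 0, 1, 1]
Reconstruct: [1, 2, 2, 3, 4, 5, 6, 6, 8, 9]


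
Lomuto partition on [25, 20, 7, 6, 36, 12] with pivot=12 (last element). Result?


Elements <= 12 go left of pivot.
Result: [7, 6, 12, 20, 36, 25], pivot at index 2


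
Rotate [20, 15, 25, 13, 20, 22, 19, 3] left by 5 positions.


Left rotate by 5: [22, 19, 3, 20, 15, 25, 13, 20]


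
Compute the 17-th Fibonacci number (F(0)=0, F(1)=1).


F(n)=F(n-1)+F(n-2)
...F(15)=610, F(16)=987, F(17)=1597


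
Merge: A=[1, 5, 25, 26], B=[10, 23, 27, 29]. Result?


Compare heads, take smaller each step.
Merged: [1, 5, 10, 23, 25, 26, 27, 29]


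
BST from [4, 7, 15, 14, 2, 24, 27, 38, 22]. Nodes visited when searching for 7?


BST root = 4
Search for 7: compare at each node
Path: [4, 7]


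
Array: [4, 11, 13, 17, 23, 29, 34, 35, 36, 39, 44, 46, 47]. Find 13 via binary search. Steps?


Search for 13:
[0,12] mid=6 arr[6]=34
[0,5] mid=2 arr[2]=13
Total: 2 comparisons


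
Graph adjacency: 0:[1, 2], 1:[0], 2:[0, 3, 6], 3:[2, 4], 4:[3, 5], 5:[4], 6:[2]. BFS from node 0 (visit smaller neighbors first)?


BFS queue: start with [0]
Visit order: [0, 1, 2, 3, 6, 4, 5]


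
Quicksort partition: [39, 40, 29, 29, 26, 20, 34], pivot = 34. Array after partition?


Elements <= 34 go left of pivot.
Result: [29, 29, 26, 20, 34, 40, 39], pivot at index 4


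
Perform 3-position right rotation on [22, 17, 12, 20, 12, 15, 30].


Right rotate by 3: [12, 15, 30, 22, 17, 12, 20]


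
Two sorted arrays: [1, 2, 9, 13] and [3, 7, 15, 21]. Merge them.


Compare heads, take smaller each step.
Merged: [1, 2, 3, 7, 9, 13, 15, 21]


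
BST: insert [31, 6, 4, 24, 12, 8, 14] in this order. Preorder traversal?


Root = 31; build tree by BST insertion.
Preorder traversal: [31, 6, 4, 24, 12, 8, 14]


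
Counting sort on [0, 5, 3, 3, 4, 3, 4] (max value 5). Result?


Count array: [1, 0, 0, 3, 2, 1]
Reconstruct: [0, 3, 3, 3, 4, 4, 5]


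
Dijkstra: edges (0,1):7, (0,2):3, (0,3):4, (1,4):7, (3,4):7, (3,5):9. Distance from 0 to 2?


Dijkstra from 0:
Distances: {0: 0, 1: 7, 2: 3, 3: 4, 4: 11, 5: 13}
Shortest distance to 2 = 3, path = [0, 2]


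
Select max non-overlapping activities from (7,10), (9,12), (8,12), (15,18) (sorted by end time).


Greedy: pick earliest-ending, then skip overlaps.
Selected (2 activities): [(7, 10), (15, 18)]


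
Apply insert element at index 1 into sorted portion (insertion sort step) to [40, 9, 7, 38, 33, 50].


After one pass: [9, 40, 7, 38, 33, 50]


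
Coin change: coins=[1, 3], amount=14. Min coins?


dp[0]=0; dp[i]=1+min(dp[i-c] for c in coins)
...dp[9]=3, dp[10]=4, dp[11]=5, dp[12]=4, dp[13]=5, dp[14]=6
Minimum coins for 14 = 6


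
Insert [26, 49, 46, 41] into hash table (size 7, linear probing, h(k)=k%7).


Insertions: 26->slot 5; 49->slot 0; 46->slot 4; 41->slot 6
Table: [49, None, None, None, 46, 26, 41]


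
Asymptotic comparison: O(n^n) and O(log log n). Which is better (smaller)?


double-logarithmic grows slower than n^n
O(log log n) is asymptotically smaller; O(n^n) grows faster


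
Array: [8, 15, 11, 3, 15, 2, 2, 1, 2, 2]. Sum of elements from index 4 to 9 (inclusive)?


Prefix sums: [0, 8, 23, 34, 37, 52, 54, 56, 57, 59, 61]
Sum[4..9] = prefix[10] - prefix[4] = 61 - 37 = 24


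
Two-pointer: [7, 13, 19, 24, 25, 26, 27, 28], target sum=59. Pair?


Two pointers: lo=0, hi=7
No pair sums to 59


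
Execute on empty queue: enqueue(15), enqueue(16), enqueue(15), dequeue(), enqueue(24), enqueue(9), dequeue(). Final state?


enqueue(15) -> [15]
enqueue(16) -> [15, 16]
enqueue(15) -> [15, 16, 15]
dequeue() returns 15 -> [16, 15]
enqueue(24) -> [16, 15, 24]
enqueue(9) -> [16, 15, 24, 9]
dequeue() returns 16 -> [15, 24, 9]
Final queue (front to back): [15, 24, 9]


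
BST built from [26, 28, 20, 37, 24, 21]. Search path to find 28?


BST root = 26
Search for 28: compare at each node
Path: [26, 28]


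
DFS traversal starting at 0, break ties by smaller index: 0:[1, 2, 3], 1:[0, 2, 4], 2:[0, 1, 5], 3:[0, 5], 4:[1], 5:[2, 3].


DFS stack-based: start with [0]
Visit order: [0, 1, 2, 5, 3, 4]


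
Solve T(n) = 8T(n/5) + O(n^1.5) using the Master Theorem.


a=8, b=5, c=1.5. log_5(8)=1.292 < c=1.5. Case 3: O(n^c) = O(n^1.500)
Complexity: O(n^1.500)


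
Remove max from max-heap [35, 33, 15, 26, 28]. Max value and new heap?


Max = 35
Replace root with last, heapify down
Resulting heap: [33, 28, 15, 26]


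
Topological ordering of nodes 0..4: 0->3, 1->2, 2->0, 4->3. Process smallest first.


Kahn's algorithm, process smallest node first
Order: [1, 2, 0, 4, 3]


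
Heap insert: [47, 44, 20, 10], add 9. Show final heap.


Append 9: [47, 44, 20, 10, 9]
Bubble up: no swaps needed
Result: [47, 44, 20, 10, 9]


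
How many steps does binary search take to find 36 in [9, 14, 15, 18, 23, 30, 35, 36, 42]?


Search for 36:
[0,8] mid=4 arr[4]=23
[5,8] mid=6 arr[6]=35
[7,8] mid=7 arr[7]=36
Total: 3 comparisons


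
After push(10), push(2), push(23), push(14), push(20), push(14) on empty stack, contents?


push(10) -> [10]
push(2) -> [10, 2]
push(23) -> [10, 2, 23]
push(14) -> [10, 2, 23, 14]
push(20) -> [10, 2, 23, 14, 20]
push(14) -> [10, 2, 23, 14, 20, 14]
Final stack (bottom to top): [10, 2, 23, 14, 20, 14]


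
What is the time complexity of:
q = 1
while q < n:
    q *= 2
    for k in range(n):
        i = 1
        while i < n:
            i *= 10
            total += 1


Per nesting level: O(log n) * O(n) * O(log n) = O(n (log n)^2)
Complexity: O(n (log n)^2)


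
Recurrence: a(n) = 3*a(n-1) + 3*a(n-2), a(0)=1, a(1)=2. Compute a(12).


Build bottom-up:
...a(10)=373734, a(11)=1416933, a(12)=3*1416933+3*373734=5372001


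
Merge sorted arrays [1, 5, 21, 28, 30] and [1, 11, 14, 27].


Compare heads, take smaller each step.
Merged: [1, 1, 5, 11, 14, 21, 27, 28, 30]


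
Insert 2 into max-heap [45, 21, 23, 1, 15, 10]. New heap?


Append 2: [45, 21, 23, 1, 15, 10, 2]
Bubble up: no swaps needed
Result: [45, 21, 23, 1, 15, 10, 2]


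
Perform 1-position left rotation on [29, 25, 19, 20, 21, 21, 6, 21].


Left rotate by 1: [25, 19, 20, 21, 21, 6, 21, 29]


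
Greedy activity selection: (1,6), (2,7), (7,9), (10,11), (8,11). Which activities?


Greedy: pick earliest-ending, then skip overlaps.
Selected (3 activities): [(1, 6), (7, 9), (10, 11)]


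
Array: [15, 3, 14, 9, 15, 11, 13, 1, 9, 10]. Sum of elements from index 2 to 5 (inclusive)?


Prefix sums: [0, 15, 18, 32, 41, 56, 67, 80, 81, 90, 100]
Sum[2..5] = prefix[6] - prefix[2] = 67 - 18 = 49


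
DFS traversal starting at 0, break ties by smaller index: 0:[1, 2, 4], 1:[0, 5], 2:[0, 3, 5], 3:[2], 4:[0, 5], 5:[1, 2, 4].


DFS stack-based: start with [0]
Visit order: [0, 1, 5, 2, 3, 4]


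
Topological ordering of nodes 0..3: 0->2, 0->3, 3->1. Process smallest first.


Kahn's algorithm, process smallest node first
Order: [0, 2, 3, 1]


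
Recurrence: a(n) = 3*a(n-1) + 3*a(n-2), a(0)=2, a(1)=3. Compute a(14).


Build bottom-up:
...a(12)=8819442, a(13)=33437043, a(14)=3*33437043+3*8819442=126769455


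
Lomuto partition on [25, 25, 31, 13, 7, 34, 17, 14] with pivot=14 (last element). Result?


Elements <= 14 go left of pivot.
Result: [13, 7, 14, 25, 25, 34, 17, 31], pivot at index 2


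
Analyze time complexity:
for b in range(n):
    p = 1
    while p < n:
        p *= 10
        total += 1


Per nesting level: O(n) * O(log n) = O(n log n)
Complexity: O(n log n)


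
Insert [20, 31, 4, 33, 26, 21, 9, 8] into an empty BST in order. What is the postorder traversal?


Root = 20; build tree by BST insertion.
Postorder traversal: [8, 9, 4, 21, 26, 33, 31, 20]
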